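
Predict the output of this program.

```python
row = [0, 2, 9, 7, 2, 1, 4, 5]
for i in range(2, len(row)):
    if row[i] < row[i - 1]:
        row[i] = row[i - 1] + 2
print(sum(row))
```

i=2: 9>=2, unchanged → [0, 2, 9, 7, 2, 1, 4, 5]
i=3: 7<9, row[3] = 9+2 = 11 → [0, 2, 9, 11, 2, 1, 4, 5]
i=4: 2<11, row[4] = 11+2 = 13 → [0, 2, 9, 11, 13, 1, 4, 5]
i=5: 1<13, row[5] = 13+2 = 15 → [0, 2, 9, 11, 13, 15, 4, 5]
i=6: 4<15, row[6] = 15+2 = 17 → [0, 2, 9, 11, 13, 15, 17, 5]
i=7: 5<17, row[7] = 17+2 = 19 → [0, 2, 9, 11, 13, 15, 17, 19]
sum = 86

86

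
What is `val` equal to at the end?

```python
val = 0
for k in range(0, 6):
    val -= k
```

-15

k=0: val = 0-0 = 0
k=1: val = 0-1 = -1
k=2: val = (-1)-2 = -3
k=3: val = (-3)-3 = -6
k=4: val = (-6)-4 = -10
k=5: val = (-10)-5 = -15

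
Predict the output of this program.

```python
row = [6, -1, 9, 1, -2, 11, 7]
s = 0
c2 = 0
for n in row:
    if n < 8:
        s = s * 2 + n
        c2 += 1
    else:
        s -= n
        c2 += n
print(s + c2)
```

26

n=6: <8, s = 0*2+6 = 6; c2=1
n=-1: <8, s = 6*2+(-1) = 11; c2=2
n=9: not <8, s = 11-9 = 2; c2=11
n=1: <8, s = 2*2+1 = 5; c2=12
n=-2: <8, s = 5*2+(-2) = 8; c2=13
n=11: not <8, s = 8-11 = -3; c2=24
n=7: <8, s = (-3)*2+7 = 1; c2=25
s+c2 = 1+25 = 26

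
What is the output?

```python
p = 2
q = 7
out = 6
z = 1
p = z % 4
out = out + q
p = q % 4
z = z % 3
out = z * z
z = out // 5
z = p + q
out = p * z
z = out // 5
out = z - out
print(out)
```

p = 1%4 = 1
out = 6+7 = 13
p = 7%4 = 3
z = 1%3 = 1
out = 1*1 = 1
z = 1//5 = 0
z = 3+7 = 10
out = 3*10 = 30
z = 30//5 = 6
out = 6-30 = -24

-24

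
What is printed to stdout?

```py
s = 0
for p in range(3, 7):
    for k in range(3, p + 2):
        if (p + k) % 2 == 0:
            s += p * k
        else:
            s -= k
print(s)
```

88

p=3,k=3: even sum, s = 0+9 = 9
p=3,k=4: odd sum, s = 9-4 = 5
p=4,k=3: odd sum, s = 5-3 = 2
p=4,k=4: even sum, s = 2+16 = 18
p=4,k=5: odd sum, s = 18-5 = 13
p=5,k=3: even sum, s = 13+15 = 28
p=5,k=4: odd sum, s = 28-4 = 24
p=5,k=5: even sum, s = 24+25 = 49
p=5,k=6: odd sum, s = 49-6 = 43
p=6,k=3: odd sum, s = 43-3 = 40
p=6,k=4: even sum, s = 40+24 = 64
p=6,k=5: odd sum, s = 64-5 = 59
p=6,k=6: even sum, s = 59+36 = 95
p=6,k=7: odd sum, s = 95-7 = 88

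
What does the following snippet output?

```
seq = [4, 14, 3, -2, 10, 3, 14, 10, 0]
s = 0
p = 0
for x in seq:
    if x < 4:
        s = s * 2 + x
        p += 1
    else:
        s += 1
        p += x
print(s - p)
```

x=4: not <4, s = 0+1 = 1; p=4
x=14: not <4, s = 1+1 = 2; p=18
x=3: <4, s = 2*2+3 = 7; p=19
x=-2: <4, s = 7*2+(-2) = 12; p=20
x=10: not <4, s = 12+1 = 13; p=30
x=3: <4, s = 13*2+3 = 29; p=31
x=14: not <4, s = 29+1 = 30; p=45
x=10: not <4, s = 30+1 = 31; p=55
x=0: <4, s = 31*2+0 = 62; p=56
s-p = 62-56 = 6

6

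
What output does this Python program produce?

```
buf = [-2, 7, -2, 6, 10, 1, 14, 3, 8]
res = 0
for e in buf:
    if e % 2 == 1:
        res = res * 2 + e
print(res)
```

33

e=-2: not odd
e=7: odd, res = 0*2+7 = 7
e=-2: not odd
e=6: not odd
e=10: not odd
e=1: odd, res = 7*2+1 = 15
e=14: not odd
e=3: odd, res = 15*2+3 = 33
e=8: not odd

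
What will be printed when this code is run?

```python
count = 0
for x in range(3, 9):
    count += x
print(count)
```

33

x=3: count = 0+3 = 3
x=4: count = 3+4 = 7
x=5: count = 7+5 = 12
x=6: count = 12+6 = 18
x=7: count = 18+7 = 25
x=8: count = 25+8 = 33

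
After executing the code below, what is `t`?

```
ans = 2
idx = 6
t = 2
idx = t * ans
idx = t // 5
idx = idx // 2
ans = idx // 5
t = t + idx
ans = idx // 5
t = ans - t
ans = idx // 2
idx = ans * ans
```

-2

idx = 2*2 = 4
idx = 2//5 = 0
idx = 0//2 = 0
ans = 0//5 = 0
t = 2+0 = 2
ans = 0//5 = 0
t = 0-2 = -2
ans = 0//2 = 0
idx = 0*0 = 0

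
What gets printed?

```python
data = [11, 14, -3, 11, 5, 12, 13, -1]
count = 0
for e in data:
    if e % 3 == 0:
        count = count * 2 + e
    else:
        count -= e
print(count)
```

-138

e=11: not %3==0, count = 0-11 = -11
e=14: not %3==0, count = (-11)-14 = -25
e=-3: %3==0, count = (-25)*2+(-3) = -53
e=11: not %3==0, count = (-53)-11 = -64
e=5: not %3==0, count = (-64)-5 = -69
e=12: %3==0, count = (-69)*2+12 = -126
e=13: not %3==0, count = (-126)-13 = -139
e=-1: not %3==0, count = (-139)-(-1) = -138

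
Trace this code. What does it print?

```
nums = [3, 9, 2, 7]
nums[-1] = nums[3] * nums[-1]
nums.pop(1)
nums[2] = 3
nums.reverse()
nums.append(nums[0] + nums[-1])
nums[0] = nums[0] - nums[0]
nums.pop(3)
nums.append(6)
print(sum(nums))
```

nums[-1] = nums[3]*nums[-1] = 7*7 = 49 → [3, 9, 2, 49]
pop(1) removes 9 → [3, 2, 49]
nums[2] = 3 → [3, 2, 3]
reverse → [3, 2, 3]
append nums[0]+nums[-1] = 3+3 = 6 → [3, 2, 3, 6]
nums[0] = nums[0]-nums[0] = 3-3 = 0 → [0, 2, 3, 6]
pop(3) removes 6 → [0, 2, 3]
append 6 → [0, 2, 3, 6]
sum = 11

11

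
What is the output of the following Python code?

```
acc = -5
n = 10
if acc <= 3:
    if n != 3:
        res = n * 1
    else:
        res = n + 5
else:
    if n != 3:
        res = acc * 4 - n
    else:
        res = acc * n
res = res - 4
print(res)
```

acc=-5, n=10
acc <= 3 is True; n != 3 is True
→ res = n * 1 = 10
res = 10-4 = 6

6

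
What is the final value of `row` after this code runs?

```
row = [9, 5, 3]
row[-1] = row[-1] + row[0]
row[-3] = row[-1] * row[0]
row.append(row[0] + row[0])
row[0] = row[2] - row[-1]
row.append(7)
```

[-204, 5, 12, 216, 7]

row[-1] = row[-1]+row[0] = 3+9 = 12 → [9, 5, 12]
row[-3] = row[-1]*row[0] = 12*9 = 108 → [108, 5, 12]
append row[0]+row[0] = 108+108 = 216 → [108, 5, 12, 216]
row[0] = row[2]-row[-1] = 12-216 = -204 → [-204, 5, 12, 216]
append 7 → [-204, 5, 12, 216, 7]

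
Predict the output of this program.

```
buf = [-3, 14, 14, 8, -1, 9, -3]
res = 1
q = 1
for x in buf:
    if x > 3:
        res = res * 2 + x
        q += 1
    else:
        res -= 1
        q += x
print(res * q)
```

x=-3: not >3, res = 1-1 = 0; q=-2
x=14: >3, res = 0*2+14 = 14; q=-1
x=14: >3, res = 14*2+14 = 42; q=0
x=8: >3, res = 42*2+8 = 92; q=1
x=-1: not >3, res = 92-1 = 91; q=0
x=9: >3, res = 91*2+9 = 191; q=1
x=-3: not >3, res = 191-1 = 190; q=-2
res*q = 190*(-2) = -380

-380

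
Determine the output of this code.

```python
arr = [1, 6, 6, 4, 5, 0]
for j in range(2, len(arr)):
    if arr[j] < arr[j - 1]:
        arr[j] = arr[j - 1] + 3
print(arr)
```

[1, 6, 6, 9, 12, 15]

j=2: 6>=6, unchanged → [1, 6, 6, 4, 5, 0]
j=3: 4<6, arr[3] = 6+3 = 9 → [1, 6, 6, 9, 5, 0]
j=4: 5<9, arr[4] = 9+3 = 12 → [1, 6, 6, 9, 12, 0]
j=5: 0<12, arr[5] = 12+3 = 15 → [1, 6, 6, 9, 12, 15]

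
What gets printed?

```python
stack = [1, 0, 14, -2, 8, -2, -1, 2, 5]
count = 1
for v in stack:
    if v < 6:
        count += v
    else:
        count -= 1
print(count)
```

2

v=1: <6, count = 1+1 = 2
v=0: <6, count = 2+0 = 2
v=14: not <6, count = 2-1 = 1
v=-2: <6, count = 1+(-2) = -1
v=8: not <6, count = (-1)-1 = -2
v=-2: <6, count = (-2)+(-2) = -4
v=-1: <6, count = (-4)+(-1) = -5
v=2: <6, count = (-5)+2 = -3
v=5: <6, count = (-3)+5 = 2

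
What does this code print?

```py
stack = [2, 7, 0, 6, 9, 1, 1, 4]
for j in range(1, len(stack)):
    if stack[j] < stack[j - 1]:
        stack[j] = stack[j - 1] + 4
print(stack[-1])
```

31

j=1: 7>=2, unchanged → [2, 7, 0, 6, 9, 1, 1, 4]
j=2: 0<7, stack[2] = 7+4 = 11 → [2, 7, 11, 6, 9, 1, 1, 4]
j=3: 6<11, stack[3] = 11+4 = 15 → [2, 7, 11, 15, 9, 1, 1, 4]
j=4: 9<15, stack[4] = 15+4 = 19 → [2, 7, 11, 15, 19, 1, 1, 4]
j=5: 1<19, stack[5] = 19+4 = 23 → [2, 7, 11, 15, 19, 23, 1, 4]
j=6: 1<23, stack[6] = 23+4 = 27 → [2, 7, 11, 15, 19, 23, 27, 4]
j=7: 4<27, stack[7] = 27+4 = 31 → [2, 7, 11, 15, 19, 23, 27, 31]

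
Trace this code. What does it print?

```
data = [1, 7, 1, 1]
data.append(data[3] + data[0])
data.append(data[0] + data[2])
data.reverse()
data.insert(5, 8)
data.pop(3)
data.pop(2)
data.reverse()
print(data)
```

append data[3]+data[0] = 1+1 = 2 → [1, 7, 1, 1, 2]
append data[0]+data[2] = 1+1 = 2 → [1, 7, 1, 1, 2, 2]
reverse → [2, 2, 1, 1, 7, 1]
insert 8 at 5 → [2, 2, 1, 1, 7, 8, 1]
pop(3) removes 1 → [2, 2, 1, 7, 8, 1]
pop(2) removes 1 → [2, 2, 7, 8, 1]
reverse → [1, 8, 7, 2, 2]

[1, 8, 7, 2, 2]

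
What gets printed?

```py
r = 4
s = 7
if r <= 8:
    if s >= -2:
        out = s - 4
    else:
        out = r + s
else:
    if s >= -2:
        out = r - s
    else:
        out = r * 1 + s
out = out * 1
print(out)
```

3

r=4, s=7
r <= 8 is True; s >= -2 is True
→ out = s - 4 = 3
out = 3*1 = 3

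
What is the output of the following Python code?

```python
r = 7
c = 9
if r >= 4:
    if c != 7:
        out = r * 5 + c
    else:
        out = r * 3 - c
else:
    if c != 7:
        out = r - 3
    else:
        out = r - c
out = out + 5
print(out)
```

49

r=7, c=9
r >= 4 is True; c != 7 is True
→ out = r * 5 + c = 44
out = 44+5 = 49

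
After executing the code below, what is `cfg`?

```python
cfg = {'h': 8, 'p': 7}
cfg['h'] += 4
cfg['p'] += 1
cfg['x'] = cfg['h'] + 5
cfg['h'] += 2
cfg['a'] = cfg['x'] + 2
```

{'h': 14, 'p': 8, 'x': 17, 'a': 19}

cfg['h'] = 8+4 = 12 → {'h': 12, 'p': 7}
cfg['p'] = 7+1 = 8 → {'h': 12, 'p': 8}
cfg['x'] = cfg['h']+5 = 17 → {'h': 12, 'p': 8, 'x': 17}
cfg['h'] = 12+2 = 14 → {'h': 14, 'p': 8, 'x': 17}
cfg['a'] = cfg['x']+2 = 19 → {'h': 14, 'p': 8, 'x': 17, 'a': 19}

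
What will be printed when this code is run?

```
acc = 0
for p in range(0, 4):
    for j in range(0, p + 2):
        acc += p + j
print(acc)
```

46

p=0,j=0: acc = 0+0 = 0
p=0,j=1: acc = 0+1 = 1
p=1,j=0: acc = 1+1 = 2
p=1,j=1: acc = 2+2 = 4
p=1,j=2: acc = 4+3 = 7
p=2,j=0: acc = 7+2 = 9
p=2,j=1: acc = 9+3 = 12
p=2,j=2: acc = 12+4 = 16
p=2,j=3: acc = 16+5 = 21
p=3,j=0: acc = 21+3 = 24
p=3,j=1: acc = 24+4 = 28
p=3,j=2: acc = 28+5 = 33
p=3,j=3: acc = 33+6 = 39
p=3,j=4: acc = 39+7 = 46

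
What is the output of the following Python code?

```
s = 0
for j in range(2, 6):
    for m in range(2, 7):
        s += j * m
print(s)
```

j=2,m=2: s = 0+4 = 4
j=2,m=3: s = 4+6 = 10
j=2,m=4: s = 10+8 = 18
j=2,m=5: s = 18+10 = 28
j=2,m=6: s = 28+12 = 40
j=3,m=2: s = 40+6 = 46
j=3,m=3: s = 46+9 = 55
j=3,m=4: s = 55+12 = 67
j=3,m=5: s = 67+15 = 82
j=3,m=6: s = 82+18 = 100
j=4,m=2: s = 100+8 = 108
j=4,m=3: s = 108+12 = 120
j=4,m=4: s = 120+16 = 136
j=4,m=5: s = 136+20 = 156
j=4,m=6: s = 156+24 = 180
j=5,m=2: s = 180+10 = 190
j=5,m=3: s = 190+15 = 205
j=5,m=4: s = 205+20 = 225
j=5,m=5: s = 225+25 = 250
j=5,m=6: s = 250+30 = 280

280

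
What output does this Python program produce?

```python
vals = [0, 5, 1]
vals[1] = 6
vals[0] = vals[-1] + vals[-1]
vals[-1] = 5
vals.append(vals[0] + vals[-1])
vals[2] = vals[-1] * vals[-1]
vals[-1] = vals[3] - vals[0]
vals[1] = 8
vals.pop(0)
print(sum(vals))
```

62

vals[1] = 6 → [0, 6, 1]
vals[0] = vals[-1]+vals[-1] = 1+1 = 2 → [2, 6, 1]
vals[-1] = 5 → [2, 6, 5]
append vals[0]+vals[-1] = 2+5 = 7 → [2, 6, 5, 7]
vals[2] = vals[-1]*vals[-1] = 7*7 = 49 → [2, 6, 49, 7]
vals[-1] = vals[3]-vals[0] = 7-2 = 5 → [2, 6, 49, 5]
vals[1] = 8 → [2, 8, 49, 5]
pop(0) removes 2 → [8, 49, 5]
sum = 62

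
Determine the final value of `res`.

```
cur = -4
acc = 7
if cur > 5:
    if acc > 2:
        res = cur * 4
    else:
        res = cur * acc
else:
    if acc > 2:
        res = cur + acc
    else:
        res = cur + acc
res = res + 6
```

9

cur=-4, acc=7
cur > 5 is False; acc > 2 is True
→ res = cur + acc = 3
res = 3+6 = 9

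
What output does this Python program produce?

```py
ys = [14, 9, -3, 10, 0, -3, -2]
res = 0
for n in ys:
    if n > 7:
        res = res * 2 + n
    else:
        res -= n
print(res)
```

95

n=14: >7, res = 0*2+14 = 14
n=9: >7, res = 14*2+9 = 37
n=-3: not >7, res = 37-(-3) = 40
n=10: >7, res = 40*2+10 = 90
n=0: not >7, res = 90-0 = 90
n=-3: not >7, res = 90-(-3) = 93
n=-2: not >7, res = 93-(-2) = 95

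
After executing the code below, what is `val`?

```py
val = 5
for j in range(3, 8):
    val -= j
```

j=3: val = 5-3 = 2
j=4: val = 2-4 = -2
j=5: val = (-2)-5 = -7
j=6: val = (-7)-6 = -13
j=7: val = (-13)-7 = -20

-20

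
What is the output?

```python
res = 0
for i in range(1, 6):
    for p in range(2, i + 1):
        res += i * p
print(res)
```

125

i=2,p=2: res = 0+4 = 4
i=3,p=2: res = 4+6 = 10
i=3,p=3: res = 10+9 = 19
i=4,p=2: res = 19+8 = 27
i=4,p=3: res = 27+12 = 39
i=4,p=4: res = 39+16 = 55
i=5,p=2: res = 55+10 = 65
i=5,p=3: res = 65+15 = 80
i=5,p=4: res = 80+20 = 100
i=5,p=5: res = 100+25 = 125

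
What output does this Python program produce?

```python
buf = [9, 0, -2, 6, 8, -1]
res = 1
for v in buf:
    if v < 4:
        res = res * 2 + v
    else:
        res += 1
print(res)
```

v=9: not <4, res = 1+1 = 2
v=0: <4, res = 2*2+0 = 4
v=-2: <4, res = 4*2+(-2) = 6
v=6: not <4, res = 6+1 = 7
v=8: not <4, res = 7+1 = 8
v=-1: <4, res = 8*2+(-1) = 15

15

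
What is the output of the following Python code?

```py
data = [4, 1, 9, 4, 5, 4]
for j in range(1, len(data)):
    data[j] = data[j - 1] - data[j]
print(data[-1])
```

j=1: data[1] = 4-1 = 3 → [4, 3, 9, 4, 5, 4]
j=2: data[2] = 3-9 = -6 → [4, 3, -6, 4, 5, 4]
j=3: data[3] = (-6)-4 = -10 → [4, 3, -6, -10, 5, 4]
j=4: data[4] = (-10)-5 = -15 → [4, 3, -6, -10, -15, 4]
j=5: data[5] = (-15)-4 = -19 → [4, 3, -6, -10, -15, -19]

-19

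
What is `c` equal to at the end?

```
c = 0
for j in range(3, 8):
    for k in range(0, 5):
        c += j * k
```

j=3,k=0: c = 0+0 = 0
j=3,k=1: c = 0+3 = 3
j=3,k=2: c = 3+6 = 9
j=3,k=3: c = 9+9 = 18
j=3,k=4: c = 18+12 = 30
j=4,k=0: c = 30+0 = 30
j=4,k=1: c = 30+4 = 34
j=4,k=2: c = 34+8 = 42
j=4,k=3: c = 42+12 = 54
j=4,k=4: c = 54+16 = 70
j=5,k=0: c = 70+0 = 70
j=5,k=1: c = 70+5 = 75
j=5,k=2: c = 75+10 = 85
j=5,k=3: c = 85+15 = 100
j=5,k=4: c = 100+20 = 120
j=6,k=0: c = 120+0 = 120
j=6,k=1: c = 120+6 = 126
j=6,k=2: c = 126+12 = 138
j=6,k=3: c = 138+18 = 156
j=6,k=4: c = 156+24 = 180
j=7,k=0: c = 180+0 = 180
j=7,k=1: c = 180+7 = 187
j=7,k=2: c = 187+14 = 201
j=7,k=3: c = 201+21 = 222
j=7,k=4: c = 222+28 = 250

250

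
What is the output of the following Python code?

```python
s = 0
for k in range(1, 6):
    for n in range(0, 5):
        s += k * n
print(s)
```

k=1,n=0: s = 0+0 = 0
k=1,n=1: s = 0+1 = 1
k=1,n=2: s = 1+2 = 3
k=1,n=3: s = 3+3 = 6
k=1,n=4: s = 6+4 = 10
k=2,n=0: s = 10+0 = 10
k=2,n=1: s = 10+2 = 12
k=2,n=2: s = 12+4 = 16
k=2,n=3: s = 16+6 = 22
k=2,n=4: s = 22+8 = 30
k=3,n=0: s = 30+0 = 30
k=3,n=1: s = 30+3 = 33
k=3,n=2: s = 33+6 = 39
k=3,n=3: s = 39+9 = 48
k=3,n=4: s = 48+12 = 60
k=4,n=0: s = 60+0 = 60
k=4,n=1: s = 60+4 = 64
k=4,n=2: s = 64+8 = 72
k=4,n=3: s = 72+12 = 84
k=4,n=4: s = 84+16 = 100
k=5,n=0: s = 100+0 = 100
k=5,n=1: s = 100+5 = 105
k=5,n=2: s = 105+10 = 115
k=5,n=3: s = 115+15 = 130
k=5,n=4: s = 130+20 = 150

150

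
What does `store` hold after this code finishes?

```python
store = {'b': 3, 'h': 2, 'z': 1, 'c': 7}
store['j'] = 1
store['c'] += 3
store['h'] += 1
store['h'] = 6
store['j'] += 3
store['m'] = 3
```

{'b': 3, 'h': 6, 'z': 1, 'c': 10, 'j': 4, 'm': 3}

store['j'] = 1 → {'b': 3, 'h': 2, 'z': 1, 'c': 7, 'j': 1}
store['c'] = 7+3 = 10 → {'b': 3, 'h': 2, 'z': 1, 'c': 10, 'j': 1}
store['h'] = 2+1 = 3 → {'b': 3, 'h': 3, 'z': 1, 'c': 10, 'j': 1}
store['h'] = 6 → {'b': 3, 'h': 6, 'z': 1, 'c': 10, 'j': 1}
store['j'] = 1+3 = 4 → {'b': 3, 'h': 6, 'z': 1, 'c': 10, 'j': 4}
store['m'] = 3 → {'b': 3, 'h': 6, 'z': 1, 'c': 10, 'j': 4, 'm': 3}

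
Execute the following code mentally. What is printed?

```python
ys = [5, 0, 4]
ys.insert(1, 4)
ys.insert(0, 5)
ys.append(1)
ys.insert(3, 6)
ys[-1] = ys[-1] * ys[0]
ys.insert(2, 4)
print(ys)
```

insert 4 at 1 → [5, 4, 0, 4]
insert 5 at 0 → [5, 5, 4, 0, 4]
append 1 → [5, 5, 4, 0, 4, 1]
insert 6 at 3 → [5, 5, 4, 6, 0, 4, 1]
ys[-1] = ys[-1]*ys[0] = 1*5 = 5 → [5, 5, 4, 6, 0, 4, 5]
insert 4 at 2 → [5, 5, 4, 4, 6, 0, 4, 5]

[5, 5, 4, 4, 6, 0, 4, 5]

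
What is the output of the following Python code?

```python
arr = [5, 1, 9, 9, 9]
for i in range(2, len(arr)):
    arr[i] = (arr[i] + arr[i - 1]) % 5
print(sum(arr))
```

i=2: arr[2] = (9+1)%5 = 0 → [5, 1, 0, 9, 9]
i=3: arr[3] = (9+0)%5 = 4 → [5, 1, 0, 4, 9]
i=4: arr[4] = (9+4)%5 = 3 → [5, 1, 0, 4, 3]
sum = 13

13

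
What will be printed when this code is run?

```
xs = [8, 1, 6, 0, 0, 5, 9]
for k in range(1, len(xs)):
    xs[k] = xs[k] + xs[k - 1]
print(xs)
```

k=1: xs[1] = 1+8 = 9 → [8, 9, 6, 0, 0, 5, 9]
k=2: xs[2] = 6+9 = 15 → [8, 9, 15, 0, 0, 5, 9]
k=3: xs[3] = 0+15 = 15 → [8, 9, 15, 15, 0, 5, 9]
k=4: xs[4] = 0+15 = 15 → [8, 9, 15, 15, 15, 5, 9]
k=5: xs[5] = 5+15 = 20 → [8, 9, 15, 15, 15, 20, 9]
k=6: xs[6] = 9+20 = 29 → [8, 9, 15, 15, 15, 20, 29]

[8, 9, 15, 15, 15, 20, 29]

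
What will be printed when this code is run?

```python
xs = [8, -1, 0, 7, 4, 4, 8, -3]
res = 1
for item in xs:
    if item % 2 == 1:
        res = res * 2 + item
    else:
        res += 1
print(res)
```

33

item=8: not odd, res = 1+1 = 2
item=-1: odd, res = 2*2+(-1) = 3
item=0: not odd, res = 3+1 = 4
item=7: odd, res = 4*2+7 = 15
item=4: not odd, res = 15+1 = 16
item=4: not odd, res = 16+1 = 17
item=8: not odd, res = 17+1 = 18
item=-3: odd, res = 18*2+(-3) = 33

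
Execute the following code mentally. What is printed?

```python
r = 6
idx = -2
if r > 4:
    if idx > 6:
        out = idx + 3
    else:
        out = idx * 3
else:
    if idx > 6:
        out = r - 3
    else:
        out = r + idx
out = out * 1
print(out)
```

r=6, idx=-2
r > 4 is True; idx > 6 is False
→ out = idx * 3 = -6
out = (-6)*1 = -6

-6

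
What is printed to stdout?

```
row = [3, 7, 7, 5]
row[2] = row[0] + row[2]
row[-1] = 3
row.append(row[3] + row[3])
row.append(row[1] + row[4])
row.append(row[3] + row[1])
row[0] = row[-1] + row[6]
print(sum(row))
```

69

row[2] = row[0]+row[2] = 3+7 = 10 → [3, 7, 10, 5]
row[-1] = 3 → [3, 7, 10, 3]
append row[3]+row[3] = 3+3 = 6 → [3, 7, 10, 3, 6]
append row[1]+row[4] = 7+6 = 13 → [3, 7, 10, 3, 6, 13]
append row[3]+row[1] = 3+7 = 10 → [3, 7, 10, 3, 6, 13, 10]
row[0] = row[-1]+row[6] = 10+10 = 20 → [20, 7, 10, 3, 6, 13, 10]
sum = 69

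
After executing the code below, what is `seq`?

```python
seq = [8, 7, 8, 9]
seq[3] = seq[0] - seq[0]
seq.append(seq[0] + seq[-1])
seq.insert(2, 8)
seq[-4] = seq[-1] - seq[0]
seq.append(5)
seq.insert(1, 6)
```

[8, 6, 7, 0, 8, 0, 8, 5]

seq[3] = seq[0]-seq[0] = 8-8 = 0 → [8, 7, 8, 0]
append seq[0]+seq[-1] = 8+0 = 8 → [8, 7, 8, 0, 8]
insert 8 at 2 → [8, 7, 8, 8, 0, 8]
seq[-4] = seq[-1]-seq[0] = 8-8 = 0 → [8, 7, 0, 8, 0, 8]
append 5 → [8, 7, 0, 8, 0, 8, 5]
insert 6 at 1 → [8, 6, 7, 0, 8, 0, 8, 5]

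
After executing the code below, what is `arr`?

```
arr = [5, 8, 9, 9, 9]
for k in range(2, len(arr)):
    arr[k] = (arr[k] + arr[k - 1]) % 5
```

k=2: arr[2] = (9+8)%5 = 2 → [5, 8, 2, 9, 9]
k=3: arr[3] = (9+2)%5 = 1 → [5, 8, 2, 1, 9]
k=4: arr[4] = (9+1)%5 = 0 → [5, 8, 2, 1, 0]

[5, 8, 2, 1, 0]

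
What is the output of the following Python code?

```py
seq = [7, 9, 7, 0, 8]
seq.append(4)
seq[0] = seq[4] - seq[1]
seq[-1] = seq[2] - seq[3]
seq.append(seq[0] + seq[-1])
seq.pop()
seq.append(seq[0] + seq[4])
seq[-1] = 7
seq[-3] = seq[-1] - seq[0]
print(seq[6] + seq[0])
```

6

append 4 → [7, 9, 7, 0, 8, 4]
seq[0] = seq[4]-seq[1] = 8-9 = -1 → [-1, 9, 7, 0, 8, 4]
seq[-1] = seq[2]-seq[3] = 7-0 = 7 → [-1, 9, 7, 0, 8, 7]
append seq[0]+seq[-1] = (-1)+7 = 6 → [-1, 9, 7, 0, 8, 7, 6]
pop() removes 6 → [-1, 9, 7, 0, 8, 7]
append seq[0]+seq[4] = (-1)+8 = 7 → [-1, 9, 7, 0, 8, 7, 7]
seq[-1] = 7 → [-1, 9, 7, 0, 8, 7, 7]
seq[-3] = seq[-1]-seq[0] = 7-(-1) = 8 → [-1, 9, 7, 0, 8, 7, 7]
seq[6]+seq[0] = 7+(-1) = 6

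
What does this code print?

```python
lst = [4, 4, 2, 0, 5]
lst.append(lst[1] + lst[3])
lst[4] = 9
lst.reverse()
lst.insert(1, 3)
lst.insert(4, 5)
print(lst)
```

append lst[1]+lst[3] = 4+0 = 4 → [4, 4, 2, 0, 5, 4]
lst[4] = 9 → [4, 4, 2, 0, 9, 4]
reverse → [4, 9, 0, 2, 4, 4]
insert 3 at 1 → [4, 3, 9, 0, 2, 4, 4]
insert 5 at 4 → [4, 3, 9, 0, 5, 2, 4, 4]

[4, 3, 9, 0, 5, 2, 4, 4]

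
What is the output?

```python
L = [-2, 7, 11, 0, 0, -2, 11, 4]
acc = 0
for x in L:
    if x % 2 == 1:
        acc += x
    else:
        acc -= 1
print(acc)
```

x=-2: not odd, acc = 0-1 = -1
x=7: odd, acc = (-1)+7 = 6
x=11: odd, acc = 6+11 = 17
x=0: not odd, acc = 17-1 = 16
x=0: not odd, acc = 16-1 = 15
x=-2: not odd, acc = 15-1 = 14
x=11: odd, acc = 14+11 = 25
x=4: not odd, acc = 25-1 = 24

24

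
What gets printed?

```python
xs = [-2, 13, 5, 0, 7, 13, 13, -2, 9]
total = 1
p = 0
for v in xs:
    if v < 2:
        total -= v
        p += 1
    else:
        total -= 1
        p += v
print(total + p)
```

v=-2: <2, total = 1-(-2) = 3; p=1
v=13: not <2, total = 3-1 = 2; p=14
v=5: not <2, total = 2-1 = 1; p=19
v=0: <2, total = 1-0 = 1; p=20
v=7: not <2, total = 1-1 = 0; p=27
v=13: not <2, total = 0-1 = -1; p=40
v=13: not <2, total = (-1)-1 = -2; p=53
v=-2: <2, total = (-2)-(-2) = 0; p=54
v=9: not <2, total = 0-1 = -1; p=63
total+p = (-1)+63 = 62

62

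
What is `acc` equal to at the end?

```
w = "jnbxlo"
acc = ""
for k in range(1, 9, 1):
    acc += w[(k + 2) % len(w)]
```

k=1: add w[3]='x' → 'x'
k=2: add w[4]='l' → 'xl'
k=3: add w[5]='o' → 'xlo'
k=4: add w[0]='j' → 'xloj'
k=5: add w[1]='n' → 'xlojn'
k=6: add w[2]='b' → 'xlojnb'
k=7: add w[3]='x' → 'xlojnbx'
k=8: add w[4]='l' → 'xlojnbxl'

'xlojnbxl'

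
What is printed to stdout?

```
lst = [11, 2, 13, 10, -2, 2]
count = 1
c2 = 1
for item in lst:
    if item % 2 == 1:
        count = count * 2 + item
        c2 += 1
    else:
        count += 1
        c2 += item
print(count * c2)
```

660

item=11: odd, count = 1*2+11 = 13; c2=2
item=2: not odd, count = 13+1 = 14; c2=4
item=13: odd, count = 14*2+13 = 41; c2=5
item=10: not odd, count = 41+1 = 42; c2=15
item=-2: not odd, count = 42+1 = 43; c2=13
item=2: not odd, count = 43+1 = 44; c2=15
count*c2 = 44*15 = 660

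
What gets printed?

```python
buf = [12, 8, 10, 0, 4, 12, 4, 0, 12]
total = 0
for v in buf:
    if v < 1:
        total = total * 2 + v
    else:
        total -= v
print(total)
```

-172

v=12: not <1, total = 0-12 = -12
v=8: not <1, total = (-12)-8 = -20
v=10: not <1, total = (-20)-10 = -30
v=0: <1, total = (-30)*2+0 = -60
v=4: not <1, total = (-60)-4 = -64
v=12: not <1, total = (-64)-12 = -76
v=4: not <1, total = (-76)-4 = -80
v=0: <1, total = (-80)*2+0 = -160
v=12: not <1, total = (-160)-12 = -172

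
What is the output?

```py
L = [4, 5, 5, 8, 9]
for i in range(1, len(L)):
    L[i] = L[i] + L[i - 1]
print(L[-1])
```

31

i=1: L[1] = 5+4 = 9 → [4, 9, 5, 8, 9]
i=2: L[2] = 5+9 = 14 → [4, 9, 14, 8, 9]
i=3: L[3] = 8+14 = 22 → [4, 9, 14, 22, 9]
i=4: L[4] = 9+22 = 31 → [4, 9, 14, 22, 31]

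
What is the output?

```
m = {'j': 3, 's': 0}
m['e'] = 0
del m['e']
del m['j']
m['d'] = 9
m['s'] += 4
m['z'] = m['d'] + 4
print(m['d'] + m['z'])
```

22

m['e'] = 0 → {'j': 3, 's': 0, 'e': 0}
del 'e' → {'j': 3, 's': 0}
del 'j' → {'s': 0}
m['d'] = 9 → {'s': 0, 'd': 9}
m['s'] = 0+4 = 4 → {'s': 4, 'd': 9}
m['z'] = m['d']+4 = 13 → {'s': 4, 'd': 9, 'z': 13}
m['d']+m['z'] = 9+13 = 22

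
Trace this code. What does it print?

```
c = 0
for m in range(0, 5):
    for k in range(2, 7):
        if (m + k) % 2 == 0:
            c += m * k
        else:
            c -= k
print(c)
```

m=0,k=2: even sum, c = 0+0 = 0
m=0,k=3: odd sum, c = 0-3 = -3
m=0,k=4: even sum, c = (-3)+0 = -3
m=0,k=5: odd sum, c = (-3)-5 = -8
m=0,k=6: even sum, c = (-8)+0 = -8
m=1,k=2: odd sum, c = (-8)-2 = -10
m=1,k=3: even sum, c = (-10)+3 = -7
m=1,k=4: odd sum, c = (-7)-4 = -11
m=1,k=5: even sum, c = (-11)+5 = -6
m=1,k=6: odd sum, c = (-6)-6 = -12
m=2,k=2: even sum, c = (-12)+4 = -8
m=2,k=3: odd sum, c = (-8)-3 = -11
m=2,k=4: even sum, c = (-11)+8 = -3
m=2,k=5: odd sum, c = (-3)-5 = -8
m=2,k=6: even sum, c = (-8)+12 = 4
m=3,k=2: odd sum, c = 4-2 = 2
m=3,k=3: even sum, c = 2+9 = 11
m=3,k=4: odd sum, c = 11-4 = 7
m=3,k=5: even sum, c = 7+15 = 22
m=3,k=6: odd sum, c = 22-6 = 16
m=4,k=2: even sum, c = 16+8 = 24
m=4,k=3: odd sum, c = 24-3 = 21
m=4,k=4: even sum, c = 21+16 = 37
m=4,k=5: odd sum, c = 37-5 = 32
m=4,k=6: even sum, c = 32+24 = 56

56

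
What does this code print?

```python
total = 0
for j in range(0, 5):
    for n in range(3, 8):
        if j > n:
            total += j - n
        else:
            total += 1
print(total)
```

j=0,n=3: not 0>3, total = 0+1 = 1
j=0,n=4: not 0>4, total = 1+1 = 2
j=0,n=5: not 0>5, total = 2+1 = 3
j=0,n=6: not 0>6, total = 3+1 = 4
j=0,n=7: not 0>7, total = 4+1 = 5
j=1,n=3: not 1>3, total = 5+1 = 6
j=1,n=4: not 1>4, total = 6+1 = 7
j=1,n=5: not 1>5, total = 7+1 = 8
j=1,n=6: not 1>6, total = 8+1 = 9
j=1,n=7: not 1>7, total = 9+1 = 10
j=2,n=3: not 2>3, total = 10+1 = 11
j=2,n=4: not 2>4, total = 11+1 = 12
j=2,n=5: not 2>5, total = 12+1 = 13
j=2,n=6: not 2>6, total = 13+1 = 14
j=2,n=7: not 2>7, total = 14+1 = 15
j=3,n=3: not 3>3, total = 15+1 = 16
j=3,n=4: not 3>4, total = 16+1 = 17
j=3,n=5: not 3>5, total = 17+1 = 18
j=3,n=6: not 3>6, total = 18+1 = 19
j=3,n=7: not 3>7, total = 19+1 = 20
j=4,n=3: 4>3, total = 20+1 = 21
j=4,n=4: not 4>4, total = 21+1 = 22
j=4,n=5: not 4>5, total = 22+1 = 23
j=4,n=6: not 4>6, total = 23+1 = 24
j=4,n=7: not 4>7, total = 24+1 = 25

25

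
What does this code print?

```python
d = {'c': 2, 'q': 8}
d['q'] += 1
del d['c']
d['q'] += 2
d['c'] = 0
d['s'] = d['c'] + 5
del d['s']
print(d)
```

d['q'] = 8+1 = 9 → {'c': 2, 'q': 9}
del 'c' → {'q': 9}
d['q'] = 9+2 = 11 → {'q': 11}
d['c'] = 0 → {'q': 11, 'c': 0}
d['s'] = d['c']+5 = 5 → {'q': 11, 'c': 0, 's': 5}
del 's' → {'q': 11, 'c': 0}

{'q': 11, 'c': 0}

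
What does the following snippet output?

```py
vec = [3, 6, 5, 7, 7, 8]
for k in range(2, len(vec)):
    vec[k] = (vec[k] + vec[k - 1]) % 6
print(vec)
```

k=2: vec[2] = (5+6)%6 = 5 → [3, 6, 5, 7, 7, 8]
k=3: vec[3] = (7+5)%6 = 0 → [3, 6, 5, 0, 7, 8]
k=4: vec[4] = (7+0)%6 = 1 → [3, 6, 5, 0, 1, 8]
k=5: vec[5] = (8+1)%6 = 3 → [3, 6, 5, 0, 1, 3]

[3, 6, 5, 0, 1, 3]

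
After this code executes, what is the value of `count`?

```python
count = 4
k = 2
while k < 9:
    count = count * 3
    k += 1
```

8748

k=2: count = 4*3 = 12
k=3: count = 12*3 = 36
k=4: count = 36*3 = 108
k=5: count = 108*3 = 324
k=6: count = 324*3 = 972
k=7: count = 972*3 = 2916
k=8: count = 2916*3 = 8748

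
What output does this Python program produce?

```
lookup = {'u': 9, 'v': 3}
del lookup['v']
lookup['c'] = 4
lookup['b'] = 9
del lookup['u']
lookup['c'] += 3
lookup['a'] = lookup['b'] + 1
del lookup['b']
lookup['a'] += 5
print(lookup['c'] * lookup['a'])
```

del 'v' → {'u': 9}
lookup['c'] = 4 → {'u': 9, 'c': 4}
lookup['b'] = 9 → {'u': 9, 'c': 4, 'b': 9}
del 'u' → {'c': 4, 'b': 9}
lookup['c'] = 4+3 = 7 → {'c': 7, 'b': 9}
lookup['a'] = lookup['b']+1 = 10 → {'c': 7, 'b': 9, 'a': 10}
del 'b' → {'c': 7, 'a': 10}
lookup['a'] = 10+5 = 15 → {'c': 7, 'a': 15}
lookup['c']*lookup['a'] = 7*15 = 105

105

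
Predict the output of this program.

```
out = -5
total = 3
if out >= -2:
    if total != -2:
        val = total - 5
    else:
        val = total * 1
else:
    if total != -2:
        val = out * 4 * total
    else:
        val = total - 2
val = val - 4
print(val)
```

-64

out=-5, total=3
out >= -2 is False; total != -2 is True
→ val = out * 4 * total = -60
val = (-60)-4 = -64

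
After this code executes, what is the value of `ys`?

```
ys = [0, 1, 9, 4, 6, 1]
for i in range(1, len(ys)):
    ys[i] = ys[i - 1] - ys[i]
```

i=1: ys[1] = 0-1 = -1 → [0, -1, 9, 4, 6, 1]
i=2: ys[2] = (-1)-9 = -10 → [0, -1, -10, 4, 6, 1]
i=3: ys[3] = (-10)-4 = -14 → [0, -1, -10, -14, 6, 1]
i=4: ys[4] = (-14)-6 = -20 → [0, -1, -10, -14, -20, 1]
i=5: ys[5] = (-20)-1 = -21 → [0, -1, -10, -14, -20, -21]

[0, -1, -10, -14, -20, -21]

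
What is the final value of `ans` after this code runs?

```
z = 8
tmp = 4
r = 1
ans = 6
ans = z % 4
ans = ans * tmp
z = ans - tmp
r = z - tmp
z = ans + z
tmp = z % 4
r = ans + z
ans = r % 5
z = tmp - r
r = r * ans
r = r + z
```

ans = 8%4 = 0
ans = 0*4 = 0
z = 0-4 = -4
r = (-4)-4 = -8
z = 0+(-4) = -4
tmp = (-4)%4 = 0
r = 0+(-4) = -4
ans = (-4)%5 = 1
z = 0-(-4) = 4
r = (-4)*1 = -4
r = (-4)+4 = 0

1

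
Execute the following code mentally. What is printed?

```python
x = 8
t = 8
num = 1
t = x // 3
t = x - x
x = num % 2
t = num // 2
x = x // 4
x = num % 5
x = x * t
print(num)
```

t = 8//3 = 2
t = 8-8 = 0
x = 1%2 = 1
t = 1//2 = 0
x = 1//4 = 0
x = 1%5 = 1
x = 1*0 = 0

1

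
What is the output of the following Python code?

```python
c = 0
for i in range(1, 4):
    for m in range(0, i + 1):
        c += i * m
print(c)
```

i=1,m=0: c = 0+0 = 0
i=1,m=1: c = 0+1 = 1
i=2,m=0: c = 1+0 = 1
i=2,m=1: c = 1+2 = 3
i=2,m=2: c = 3+4 = 7
i=3,m=0: c = 7+0 = 7
i=3,m=1: c = 7+3 = 10
i=3,m=2: c = 10+6 = 16
i=3,m=3: c = 16+9 = 25

25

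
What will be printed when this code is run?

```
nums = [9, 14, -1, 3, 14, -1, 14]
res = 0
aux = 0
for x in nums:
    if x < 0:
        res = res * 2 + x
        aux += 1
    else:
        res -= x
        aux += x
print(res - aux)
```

x=9: not <0, res = 0-9 = -9; aux=9
x=14: not <0, res = (-9)-14 = -23; aux=23
x=-1: <0, res = (-23)*2+(-1) = -47; aux=24
x=3: not <0, res = (-47)-3 = -50; aux=27
x=14: not <0, res = (-50)-14 = -64; aux=41
x=-1: <0, res = (-64)*2+(-1) = -129; aux=42
x=14: not <0, res = (-129)-14 = -143; aux=56
res-aux = (-143)-56 = -199

-199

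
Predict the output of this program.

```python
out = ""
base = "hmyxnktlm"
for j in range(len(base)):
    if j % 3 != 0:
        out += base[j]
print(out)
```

mynklm

j=0: skip
j=1: add 'm' → 'm'
j=2: add 'y' → 'my'
j=3: skip
j=4: add 'n' → 'myn'
j=5: add 'k' → 'mynk'
j=6: skip
j=7: add 'l' → 'mynkl'
j=8: add 'm' → 'mynklm'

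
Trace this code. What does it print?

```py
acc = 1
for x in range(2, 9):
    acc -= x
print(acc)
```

x=2: acc = 1-2 = -1
x=3: acc = (-1)-3 = -4
x=4: acc = (-4)-4 = -8
x=5: acc = (-8)-5 = -13
x=6: acc = (-13)-6 = -19
x=7: acc = (-19)-7 = -26
x=8: acc = (-26)-8 = -34

-34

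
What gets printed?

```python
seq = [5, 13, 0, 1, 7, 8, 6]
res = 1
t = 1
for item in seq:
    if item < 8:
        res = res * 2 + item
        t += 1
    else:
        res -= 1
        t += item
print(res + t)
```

item=5: <8, res = 1*2+5 = 7; t=2
item=13: not <8, res = 7-1 = 6; t=15
item=0: <8, res = 6*2+0 = 12; t=16
item=1: <8, res = 12*2+1 = 25; t=17
item=7: <8, res = 25*2+7 = 57; t=18
item=8: not <8, res = 57-1 = 56; t=26
item=6: <8, res = 56*2+6 = 118; t=27
res+t = 118+27 = 145

145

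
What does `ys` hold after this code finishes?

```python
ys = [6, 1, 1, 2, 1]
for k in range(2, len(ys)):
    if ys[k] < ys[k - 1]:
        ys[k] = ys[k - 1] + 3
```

k=2: 1>=1, unchanged → [6, 1, 1, 2, 1]
k=3: 2>=1, unchanged → [6, 1, 1, 2, 1]
k=4: 1<2, ys[4] = 2+3 = 5 → [6, 1, 1, 2, 5]

[6, 1, 1, 2, 5]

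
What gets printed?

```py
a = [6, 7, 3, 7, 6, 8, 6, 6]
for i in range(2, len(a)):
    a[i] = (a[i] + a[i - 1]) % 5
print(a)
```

[6, 7, 0, 2, 3, 1, 2, 3]

i=2: a[2] = (3+7)%5 = 0 → [6, 7, 0, 7, 6, 8, 6, 6]
i=3: a[3] = (7+0)%5 = 2 → [6, 7, 0, 2, 6, 8, 6, 6]
i=4: a[4] = (6+2)%5 = 3 → [6, 7, 0, 2, 3, 8, 6, 6]
i=5: a[5] = (8+3)%5 = 1 → [6, 7, 0, 2, 3, 1, 6, 6]
i=6: a[6] = (6+1)%5 = 2 → [6, 7, 0, 2, 3, 1, 2, 6]
i=7: a[7] = (6+2)%5 = 3 → [6, 7, 0, 2, 3, 1, 2, 3]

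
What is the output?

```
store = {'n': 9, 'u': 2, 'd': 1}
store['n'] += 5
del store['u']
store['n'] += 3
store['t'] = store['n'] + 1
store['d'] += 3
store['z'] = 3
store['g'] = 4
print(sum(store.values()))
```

store['n'] = 9+5 = 14 → {'n': 14, 'u': 2, 'd': 1}
del 'u' → {'n': 14, 'd': 1}
store['n'] = 14+3 = 17 → {'n': 17, 'd': 1}
store['t'] = store['n']+1 = 18 → {'n': 17, 'd': 1, 't': 18}
store['d'] = 1+3 = 4 → {'n': 17, 'd': 4, 't': 18}
store['z'] = 3 → {'n': 17, 'd': 4, 't': 18, 'z': 3}
store['g'] = 4 → {'n': 17, 'd': 4, 't': 18, 'z': 3, 'g': 4}
sum of values = 46

46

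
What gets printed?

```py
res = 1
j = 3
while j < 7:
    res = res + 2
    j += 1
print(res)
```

j=3: res = 1+2 = 3
j=4: res = 3+2 = 5
j=5: res = 5+2 = 7
j=6: res = 7+2 = 9

9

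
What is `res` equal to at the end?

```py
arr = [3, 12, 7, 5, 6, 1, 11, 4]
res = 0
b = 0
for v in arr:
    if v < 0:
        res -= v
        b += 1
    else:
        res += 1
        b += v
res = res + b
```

57

v=3: not <0, res = 0+1 = 1; b=3
v=12: not <0, res = 1+1 = 2; b=15
v=7: not <0, res = 2+1 = 3; b=22
v=5: not <0, res = 3+1 = 4; b=27
v=6: not <0, res = 4+1 = 5; b=33
v=1: not <0, res = 5+1 = 6; b=34
v=11: not <0, res = 6+1 = 7; b=45
v=4: not <0, res = 7+1 = 8; b=49
res+b = 8+49 = 57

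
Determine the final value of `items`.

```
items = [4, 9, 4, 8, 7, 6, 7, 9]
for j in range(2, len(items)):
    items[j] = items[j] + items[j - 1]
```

j=2: items[2] = 4+9 = 13 → [4, 9, 13, 8, 7, 6, 7, 9]
j=3: items[3] = 8+13 = 21 → [4, 9, 13, 21, 7, 6, 7, 9]
j=4: items[4] = 7+21 = 28 → [4, 9, 13, 21, 28, 6, 7, 9]
j=5: items[5] = 6+28 = 34 → [4, 9, 13, 21, 28, 34, 7, 9]
j=6: items[6] = 7+34 = 41 → [4, 9, 13, 21, 28, 34, 41, 9]
j=7: items[7] = 9+41 = 50 → [4, 9, 13, 21, 28, 34, 41, 50]

[4, 9, 13, 21, 28, 34, 41, 50]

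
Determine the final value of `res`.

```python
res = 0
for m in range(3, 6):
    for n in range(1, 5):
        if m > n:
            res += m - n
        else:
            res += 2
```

m=3,n=1: 3>1, res = 0+2 = 2
m=3,n=2: 3>2, res = 2+1 = 3
m=3,n=3: not 3>3, res = 3+2 = 5
m=3,n=4: not 3>4, res = 5+2 = 7
m=4,n=1: 4>1, res = 7+3 = 10
m=4,n=2: 4>2, res = 10+2 = 12
m=4,n=3: 4>3, res = 12+1 = 13
m=4,n=4: not 4>4, res = 13+2 = 15
m=5,n=1: 5>1, res = 15+4 = 19
m=5,n=2: 5>2, res = 19+3 = 22
m=5,n=3: 5>3, res = 22+2 = 24
m=5,n=4: 5>4, res = 24+1 = 25

25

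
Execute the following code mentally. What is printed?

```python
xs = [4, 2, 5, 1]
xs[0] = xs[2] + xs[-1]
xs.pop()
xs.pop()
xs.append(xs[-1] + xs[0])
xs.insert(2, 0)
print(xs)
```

xs[0] = xs[2]+xs[-1] = 5+1 = 6 → [6, 2, 5, 1]
pop() removes 1 → [6, 2, 5]
pop() removes 5 → [6, 2]
append xs[-1]+xs[0] = 2+6 = 8 → [6, 2, 8]
insert 0 at 2 → [6, 2, 0, 8]

[6, 2, 0, 8]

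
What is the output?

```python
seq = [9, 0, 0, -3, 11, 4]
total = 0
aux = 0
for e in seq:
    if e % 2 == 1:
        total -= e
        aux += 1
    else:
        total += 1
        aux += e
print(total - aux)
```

-21

e=9: odd, total = 0-9 = -9; aux=1
e=0: not odd, total = (-9)+1 = -8; aux=1
e=0: not odd, total = (-8)+1 = -7; aux=1
e=-3: odd, total = (-7)-(-3) = -4; aux=2
e=11: odd, total = (-4)-11 = -15; aux=3
e=4: not odd, total = (-15)+1 = -14; aux=7
total-aux = (-14)-7 = -21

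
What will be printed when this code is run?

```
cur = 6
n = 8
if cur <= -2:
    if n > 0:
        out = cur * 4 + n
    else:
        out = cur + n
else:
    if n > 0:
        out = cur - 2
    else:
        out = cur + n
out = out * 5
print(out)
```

cur=6, n=8
cur <= -2 is False; n > 0 is True
→ out = cur - 2 = 4
out = 4*5 = 20

20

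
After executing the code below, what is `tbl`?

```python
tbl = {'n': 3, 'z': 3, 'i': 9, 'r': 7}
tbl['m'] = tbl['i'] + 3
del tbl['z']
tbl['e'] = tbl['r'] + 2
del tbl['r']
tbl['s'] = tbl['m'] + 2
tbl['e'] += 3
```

{'n': 3, 'i': 9, 'm': 12, 'e': 12, 's': 14}

tbl['m'] = tbl['i']+3 = 12 → {'n': 3, 'z': 3, 'i': 9, 'r': 7, 'm': 12}
del 'z' → {'n': 3, 'i': 9, 'r': 7, 'm': 12}
tbl['e'] = tbl['r']+2 = 9 → {'n': 3, 'i': 9, 'r': 7, 'm': 12, 'e': 9}
del 'r' → {'n': 3, 'i': 9, 'm': 12, 'e': 9}
tbl['s'] = tbl['m']+2 = 14 → {'n': 3, 'i': 9, 'm': 12, 'e': 9, 's': 14}
tbl['e'] = 9+3 = 12 → {'n': 3, 'i': 9, 'm': 12, 'e': 12, 's': 14}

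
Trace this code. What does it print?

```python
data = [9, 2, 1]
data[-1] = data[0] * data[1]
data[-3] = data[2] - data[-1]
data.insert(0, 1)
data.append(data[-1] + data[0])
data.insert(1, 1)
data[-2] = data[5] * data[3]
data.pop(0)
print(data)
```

data[-1] = data[0]*data[1] = 9*2 = 18 → [9, 2, 18]
data[-3] = data[2]-data[-1] = 18-18 = 0 → [0, 2, 18]
insert 1 at 0 → [1, 0, 2, 18]
append data[-1]+data[0] = 18+1 = 19 → [1, 0, 2, 18, 19]
insert 1 at 1 → [1, 1, 0, 2, 18, 19]
data[-2] = data[5]*data[3] = 19*2 = 38 → [1, 1, 0, 2, 38, 19]
pop(0) removes 1 → [1, 0, 2, 38, 19]

[1, 0, 2, 38, 19]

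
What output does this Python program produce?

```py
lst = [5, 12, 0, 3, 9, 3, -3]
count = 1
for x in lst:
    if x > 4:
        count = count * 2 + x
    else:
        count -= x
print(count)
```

55

x=5: >4, count = 1*2+5 = 7
x=12: >4, count = 7*2+12 = 26
x=0: not >4, count = 26-0 = 26
x=3: not >4, count = 26-3 = 23
x=9: >4, count = 23*2+9 = 55
x=3: not >4, count = 55-3 = 52
x=-3: not >4, count = 52-(-3) = 55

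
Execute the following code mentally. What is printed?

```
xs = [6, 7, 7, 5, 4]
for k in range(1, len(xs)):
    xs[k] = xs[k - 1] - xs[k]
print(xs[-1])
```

k=1: xs[1] = 6-7 = -1 → [6, -1, 7, 5, 4]
k=2: xs[2] = (-1)-7 = -8 → [6, -1, -8, 5, 4]
k=3: xs[3] = (-8)-5 = -13 → [6, -1, -8, -13, 4]
k=4: xs[4] = (-13)-4 = -17 → [6, -1, -8, -13, -17]

-17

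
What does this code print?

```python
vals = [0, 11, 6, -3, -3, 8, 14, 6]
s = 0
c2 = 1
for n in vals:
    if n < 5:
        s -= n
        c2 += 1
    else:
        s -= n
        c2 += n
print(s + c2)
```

10

n=0: <5, s = 0-0 = 0; c2=2
n=11: not <5, s = 0-11 = -11; c2=13
n=6: not <5, s = (-11)-6 = -17; c2=19
n=-3: <5, s = (-17)-(-3) = -14; c2=20
n=-3: <5, s = (-14)-(-3) = -11; c2=21
n=8: not <5, s = (-11)-8 = -19; c2=29
n=14: not <5, s = (-19)-14 = -33; c2=43
n=6: not <5, s = (-33)-6 = -39; c2=49
s+c2 = (-39)+49 = 10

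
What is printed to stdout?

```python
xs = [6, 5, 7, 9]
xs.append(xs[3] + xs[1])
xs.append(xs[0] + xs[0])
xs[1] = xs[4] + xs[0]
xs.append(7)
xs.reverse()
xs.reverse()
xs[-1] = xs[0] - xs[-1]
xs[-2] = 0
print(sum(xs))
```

55

append xs[3]+xs[1] = 9+5 = 14 → [6, 5, 7, 9, 14]
append xs[0]+xs[0] = 6+6 = 12 → [6, 5, 7, 9, 14, 12]
xs[1] = xs[4]+xs[0] = 14+6 = 20 → [6, 20, 7, 9, 14, 12]
append 7 → [6, 20, 7, 9, 14, 12, 7]
reverse → [7, 12, 14, 9, 7, 20, 6]
reverse → [6, 20, 7, 9, 14, 12, 7]
xs[-1] = xs[0]-xs[-1] = 6-7 = -1 → [6, 20, 7, 9, 14, 12, -1]
xs[-2] = 0 → [6, 20, 7, 9, 14, 0, -1]
sum = 55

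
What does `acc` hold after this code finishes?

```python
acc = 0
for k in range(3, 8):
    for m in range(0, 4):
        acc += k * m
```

150

k=3,m=0: acc = 0+0 = 0
k=3,m=1: acc = 0+3 = 3
k=3,m=2: acc = 3+6 = 9
k=3,m=3: acc = 9+9 = 18
k=4,m=0: acc = 18+0 = 18
k=4,m=1: acc = 18+4 = 22
k=4,m=2: acc = 22+8 = 30
k=4,m=3: acc = 30+12 = 42
k=5,m=0: acc = 42+0 = 42
k=5,m=1: acc = 42+5 = 47
k=5,m=2: acc = 47+10 = 57
k=5,m=3: acc = 57+15 = 72
k=6,m=0: acc = 72+0 = 72
k=6,m=1: acc = 72+6 = 78
k=6,m=2: acc = 78+12 = 90
k=6,m=3: acc = 90+18 = 108
k=7,m=0: acc = 108+0 = 108
k=7,m=1: acc = 108+7 = 115
k=7,m=2: acc = 115+14 = 129
k=7,m=3: acc = 129+21 = 150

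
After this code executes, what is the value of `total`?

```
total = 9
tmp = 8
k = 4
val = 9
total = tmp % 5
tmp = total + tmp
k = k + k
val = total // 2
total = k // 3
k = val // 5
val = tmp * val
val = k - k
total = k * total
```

0

total = 8%5 = 3
tmp = 3+8 = 11
k = 4+4 = 8
val = 3//2 = 1
total = 8//3 = 2
k = 1//5 = 0
val = 11*1 = 11
val = 0-0 = 0
total = 0*2 = 0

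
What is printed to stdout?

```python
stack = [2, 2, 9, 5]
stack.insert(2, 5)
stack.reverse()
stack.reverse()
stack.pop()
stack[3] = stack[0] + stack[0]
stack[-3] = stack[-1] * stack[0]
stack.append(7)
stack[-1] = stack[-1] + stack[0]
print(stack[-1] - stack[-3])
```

insert 5 at 2 → [2, 2, 5, 9, 5]
reverse → [5, 9, 5, 2, 2]
reverse → [2, 2, 5, 9, 5]
pop() removes 5 → [2, 2, 5, 9]
stack[3] = stack[0]+stack[0] = 2+2 = 4 → [2, 2, 5, 4]
stack[-3] = stack[-1]*stack[0] = 4*2 = 8 → [2, 8, 5, 4]
append 7 → [2, 8, 5, 4, 7]
stack[-1] = stack[-1]+stack[0] = 7+2 = 9 → [2, 8, 5, 4, 9]
stack[-1]-stack[-3] = 9-5 = 4

4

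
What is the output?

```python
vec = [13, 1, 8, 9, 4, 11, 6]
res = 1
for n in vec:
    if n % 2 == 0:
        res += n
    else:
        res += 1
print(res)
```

n=13: not even, res = 1+1 = 2
n=1: not even, res = 2+1 = 3
n=8: even, res = 3+8 = 11
n=9: not even, res = 11+1 = 12
n=4: even, res = 12+4 = 16
n=11: not even, res = 16+1 = 17
n=6: even, res = 17+6 = 23

23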